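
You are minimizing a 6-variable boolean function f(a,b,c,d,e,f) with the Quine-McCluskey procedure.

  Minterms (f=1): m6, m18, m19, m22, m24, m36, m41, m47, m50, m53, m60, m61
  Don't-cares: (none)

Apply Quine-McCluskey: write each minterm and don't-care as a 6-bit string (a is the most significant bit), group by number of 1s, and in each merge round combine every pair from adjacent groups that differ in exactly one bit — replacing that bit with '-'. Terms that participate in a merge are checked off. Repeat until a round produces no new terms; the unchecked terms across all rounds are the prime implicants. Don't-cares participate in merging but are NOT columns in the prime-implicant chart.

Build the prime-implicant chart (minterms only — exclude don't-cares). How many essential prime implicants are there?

Round 0: 000110✓ 010010✓ 010011✓ 010110✓ 011000 100100 101001 101111 110010✓ 110101✓ 111100✓ 111101✓
Round 1: -10010 0-0110 010-10 01001- 11-101 11110-
PIs = {-10010, 0-0110, 010-10, 01001-, 011000, 100100, 101001, 101111, 11-101, 11110-}
Coverage chart:
  m6: 0-0110 ←essential
  m18: -10010,010-10,01001-
  m19: 01001- ←essential
  m22: 0-0110,010-10
  m24: 011000 ←essential
  m36: 100100 ←essential
  m41: 101001 ←essential
  m47: 101111 ←essential
  m50: -10010 ←essential
  m53: 11-101 ←essential
  m60: 11110- ←essential
  m61: 11-101,11110-
Essential: -10010, 0-0110, 01001-, 011000, 100100, 101001, 101111, 11-101, 11110-

9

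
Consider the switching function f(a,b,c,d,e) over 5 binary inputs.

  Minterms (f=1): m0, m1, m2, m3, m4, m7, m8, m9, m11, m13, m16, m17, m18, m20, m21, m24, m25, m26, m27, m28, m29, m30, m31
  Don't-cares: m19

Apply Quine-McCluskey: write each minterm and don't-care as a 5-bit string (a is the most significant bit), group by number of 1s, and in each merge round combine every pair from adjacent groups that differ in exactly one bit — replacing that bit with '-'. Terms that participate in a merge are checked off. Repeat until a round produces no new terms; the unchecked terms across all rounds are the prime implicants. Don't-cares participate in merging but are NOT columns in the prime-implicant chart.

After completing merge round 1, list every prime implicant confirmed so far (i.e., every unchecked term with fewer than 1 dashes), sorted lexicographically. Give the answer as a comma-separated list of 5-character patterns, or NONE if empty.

NONE

Round 0: 00000✓ 00001✓ 00010✓ 00011✓ 00100✓ 00111✓ 01000✓ 01001✓ 01011✓ 01101✓ 10000✓ 10001✓ 10010✓ 10011✓ 10100✓ 10101✓ 11000✓ 11001✓ 11010✓ 11011✓ 11100✓ 11101✓ 11110✓ 11111✓
Round 1: -0000✓ -0001✓ -0010✓ -0011✓ -0100✓ -1000✓ -1001✓ -1011✓ -1101✓ 0-000✓ 0-001✓ 0-011✓ 00-00✓ 00-11 000-0✓ 000-1✓ 0000-✓ 0001-✓ 01-01✓ 010-1✓ 0100-✓ 1-000✓ 1-001✓ 1-010✓ 1-011✓ 1-100✓ 1-101✓ 10-00✓ 10-01✓ 100-0✓ 100-1✓ 1000-✓ 1001-✓ 1010-✓ 11-00✓ 11-01✓ 11-10✓ 11-11✓ 110-0✓ 110-1✓ 1100-✓ 1101-✓ 111-0✓ 111-1✓ 1110-✓ 1111-✓
Round 2: --000✓ --001✓ --011✓ -0-00 -00-0✓ -00-1✓ -000-✓ -001-✓ -1-01 -10-1✓ -100-✓ 0-0-1✓ 0-00-✓ 000--✓ 1--00✓ 1--01✓ 1-0-0✓ 1-0-1✓ 1-00-✓ 1-01-✓ 1-10-✓ 10-0-✓ 100--✓ 11--0✓ 11--1✓ 11-0-✓ 11-1-✓ 110--✓ 111--✓
Round 3: --0-1 --00- -00-- 1--0- 1-0-- 11---
PIs = {--0-1, --00-, -0-00, -00--, -1-01, 00-11, 1--0-, 1-0--, 11---}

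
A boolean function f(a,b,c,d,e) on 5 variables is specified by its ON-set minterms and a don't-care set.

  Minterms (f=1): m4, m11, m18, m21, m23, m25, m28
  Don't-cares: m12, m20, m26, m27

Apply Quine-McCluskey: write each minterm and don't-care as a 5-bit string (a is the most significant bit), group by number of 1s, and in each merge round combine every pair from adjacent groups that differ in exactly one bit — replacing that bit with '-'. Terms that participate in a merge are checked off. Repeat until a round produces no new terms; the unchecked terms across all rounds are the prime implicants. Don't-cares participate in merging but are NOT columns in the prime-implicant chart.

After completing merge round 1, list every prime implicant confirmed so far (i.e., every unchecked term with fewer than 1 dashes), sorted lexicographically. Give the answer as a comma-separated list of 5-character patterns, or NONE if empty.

NONE

[col 0] 00100*, 01011*, 01100*, 10010*, 10100*, 10101*, 10111*, 11001*, 11010*, 11011*, 11100*
[col 1] -0100*, -1011, -1100*, 0-100*, 1-010, 1-100*, 101-1, 1010-, 110-1, 1101-
[col 2] --100
Prime implicants: --100, -1011, 1-010, 101-1, 1010-, 110-1, 1101-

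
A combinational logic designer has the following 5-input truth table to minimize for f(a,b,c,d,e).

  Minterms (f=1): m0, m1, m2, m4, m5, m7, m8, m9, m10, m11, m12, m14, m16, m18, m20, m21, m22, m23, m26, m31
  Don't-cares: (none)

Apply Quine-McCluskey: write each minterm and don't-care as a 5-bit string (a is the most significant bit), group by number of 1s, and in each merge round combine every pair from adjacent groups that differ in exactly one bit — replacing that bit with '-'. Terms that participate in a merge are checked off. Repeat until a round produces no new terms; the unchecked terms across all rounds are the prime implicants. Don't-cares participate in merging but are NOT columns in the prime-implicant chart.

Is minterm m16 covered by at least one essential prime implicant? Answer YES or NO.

[col 0] 00000*, 00001*, 00010*, 00100*, 00101*, 00111*, 01000*, 01001*, 01010*, 01011*, 01100*, 01110*, 10000*, 10010*, 10100*, 10101*, 10110*, 10111*, 11010*, 11111*
[col 1] -0000*, -0010*, -0100*, -0101*, -0111*, -1010*, 0-000*, 0-001*, 0-010*, 0-100*, 00-00*, 00-01*, 000-0*, 0000-*, 001-1*, 0010-*, 01-00*, 01-10*, 010-0*, 010-1*, 0100-*, 0101-*, 011-0*, 1-010*, 1-111, 10-00*, 10-10*, 100-0*, 101-0*, 101-1*, 1010-*, 1011-*
[col 2] --010, -0-00, -00-0, -01-1, -010-, 0--00, 0-0-0, 0-00-, 00-0-, 01--0, 010--, 10--0, 101--
Prime implicants: --010, -0-00, -00-0, -01-1, -010-, 0--00, 0-0-0, 0-00-, 00-0-, 01--0, 010--, 1-111, 10--0, 101--
PI chart (minterm → PIs covering it):
  0 | -0-00,-00-0,0--00,0-0-0,0-00-,00-0-
  1 | 0-00-,00-0-
  2 | --010,-00-0,0-0-0
  4 | -0-00,-010-,0--00,00-0-
  5 | -01-1,-010-,00-0-
  7 | -01-1  (sole → essential)
  8 | 0--00,0-0-0,0-00-,01--0,010--
  9 | 0-00-,010--
  10 | --010,0-0-0,01--0,010--
  11 | 010--  (sole → essential)
  12 | 0--00,01--0
  14 | 01--0  (sole → essential)
  16 | -0-00,-00-0,10--0
  18 | --010,-00-0,10--0
  20 | -0-00,-010-,10--0,101--
  21 | -01-1,-010-,101--
  22 | 10--0,101--
  23 | -01-1,1-111,101--
  26 | --010  (sole → essential)
  31 | 1-111  (sole → essential)
Essential prime implicants: --010, -01-1, 01--0, 010--, 1-111

NO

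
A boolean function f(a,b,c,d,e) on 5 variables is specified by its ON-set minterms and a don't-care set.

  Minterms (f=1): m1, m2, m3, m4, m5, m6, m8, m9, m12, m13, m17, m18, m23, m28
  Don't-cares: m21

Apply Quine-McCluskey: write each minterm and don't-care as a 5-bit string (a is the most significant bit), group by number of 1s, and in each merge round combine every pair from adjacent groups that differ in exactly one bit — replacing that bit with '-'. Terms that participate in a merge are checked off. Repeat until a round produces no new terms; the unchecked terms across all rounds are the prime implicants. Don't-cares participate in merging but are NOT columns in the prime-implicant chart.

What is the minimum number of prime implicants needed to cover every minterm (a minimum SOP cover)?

7

size-2^0 implicants → 00001(✓)  00010(✓)  00011(✓)  00100(✓)  00101(✓)  00110(✓)  01000(✓)  01001(✓)  01100(✓)  01101(✓)  10001(✓)  10010(✓)  10101(✓)  10111(✓)  11100(✓)
size-2^1 implicants → -0001(✓)  -0010  -0101(✓)  -1100  0-001(✓)  0-100(✓)  0-101(✓)  00-01(✓)  00-10  000-1  0001-  001-0  0010-(✓)  01-00(✓)  01-01(✓)  0100-(✓)  0110-(✓)  10-01(✓)  101-1
size-2^2 implicants → -0-01  0--01  0-10-  01-0-
Unchecked terms (primes): -0-01, -0010, -1100, 0--01, 0-10-, 00-10, 000-1, 0001-, 001-0, 01-0-, 101-1
Minterm coverage:
  m1 ⊆ -0-01,0--01,000-1
  m2 ⊆ -0010,00-10,0001-
  m3 ⊆ 000-1,0001-
  m4 ⊆ 0-10-,001-0
  m5 ⊆ -0-01,0--01,0-10-
  m6 ⊆ 00-10,001-0
  m8 ⊆ 01-0- [E]
  m9 ⊆ 0--01,01-0-
  m12 ⊆ -1100,0-10-,01-0-
  m13 ⊆ 0--01,0-10-,01-0-
  m17 ⊆ -0-01 [E]
  m18 ⊆ -0010 [E]
  m23 ⊆ 101-1 [E]
  m28 ⊆ -1100 [E]
E = {-0-01, -0010, -1100, 01-0-, 101-1}
Petrick residual → 000-1, 001-0
Cover = b'd'e + b'c'de' + bcd'e' + a'b'c'e + a'b'ce' + a'bd' + ab'ce  |cover|=7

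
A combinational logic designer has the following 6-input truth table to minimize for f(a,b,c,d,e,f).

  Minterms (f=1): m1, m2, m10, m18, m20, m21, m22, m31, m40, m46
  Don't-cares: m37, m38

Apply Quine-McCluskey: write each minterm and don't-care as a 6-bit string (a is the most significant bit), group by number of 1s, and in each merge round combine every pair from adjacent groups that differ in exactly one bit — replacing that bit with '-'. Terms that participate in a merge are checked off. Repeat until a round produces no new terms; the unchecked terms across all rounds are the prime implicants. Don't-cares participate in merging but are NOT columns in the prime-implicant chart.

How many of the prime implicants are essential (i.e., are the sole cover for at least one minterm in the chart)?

Round 0: 000001 000010✓ 001010✓ 010010✓ 010100✓ 010101✓ 010110✓ 011111 100101 100110✓ 101000 101110✓
Round 1: 0-0010 00-010 010-10 0101-0 01010- 10-110
PIs = {0-0010, 00-010, 000001, 010-10, 0101-0, 01010-, 011111, 10-110, 100101, 101000}
Coverage chart:
  m1: 000001 ←essential
  m2: 0-0010,00-010
  m10: 00-010 ←essential
  m18: 0-0010,010-10
  m20: 0101-0,01010-
  m21: 01010- ←essential
  m22: 010-10,0101-0
  m31: 011111 ←essential
  m40: 101000 ←essential
  m46: 10-110 ←essential
Essential: 00-010, 000001, 01010-, 011111, 10-110, 101000

6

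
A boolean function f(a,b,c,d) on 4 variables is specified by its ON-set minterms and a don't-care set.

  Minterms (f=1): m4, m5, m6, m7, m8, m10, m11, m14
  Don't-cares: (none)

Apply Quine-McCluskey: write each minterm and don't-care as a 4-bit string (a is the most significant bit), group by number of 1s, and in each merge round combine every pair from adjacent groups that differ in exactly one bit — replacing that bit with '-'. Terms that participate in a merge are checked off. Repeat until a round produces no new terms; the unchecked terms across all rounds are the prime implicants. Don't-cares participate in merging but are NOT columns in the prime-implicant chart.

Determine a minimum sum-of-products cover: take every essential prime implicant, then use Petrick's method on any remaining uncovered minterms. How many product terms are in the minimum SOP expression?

4

[col 0] 0100*, 0101*, 0110*, 0111*, 1000*, 1010*, 1011*, 1110*
[col 1] -110, 01-0*, 01-1*, 010-*, 011-*, 1-10, 10-0, 101-
[col 2] 01--
Prime implicants: -110, 01--, 1-10, 10-0, 101-
PI chart (minterm → PIs covering it):
  4 | 01--  (sole → essential)
  5 | 01--  (sole → essential)
  6 | -110,01--
  7 | 01--  (sole → essential)
  8 | 10-0  (sole → essential)
  10 | 1-10,10-0,101-
  11 | 101-  (sole → essential)
  14 | -110,1-10
Essential prime implicants: 01--, 10-0, 101-
Petrick residual → -110
Minimum SOP uses 4 PIs: bcd' + a'b + ab'd' + ab'c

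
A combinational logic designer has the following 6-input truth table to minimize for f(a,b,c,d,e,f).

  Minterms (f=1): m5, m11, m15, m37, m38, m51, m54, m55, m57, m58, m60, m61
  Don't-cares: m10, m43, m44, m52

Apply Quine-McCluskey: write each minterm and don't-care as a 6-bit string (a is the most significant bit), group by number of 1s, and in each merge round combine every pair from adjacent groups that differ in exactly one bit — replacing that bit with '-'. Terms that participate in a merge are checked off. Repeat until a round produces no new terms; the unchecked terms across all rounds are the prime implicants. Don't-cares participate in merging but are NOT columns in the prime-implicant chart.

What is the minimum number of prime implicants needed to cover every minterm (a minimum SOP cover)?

7

Round 0: 000101✓ 001010✓ 001011✓ 001111✓ 100101✓ 100110✓ 101011✓ 101100✓ 110011✓ 110100✓ 110110✓ 110111✓ 111001✓ 111010 111100✓ 111101✓
Round 1: -00101 -01011 001-11 00101- 1-0110 1-1100 11-100 110-11 1101-0 11011- 111-01 11110-
PIs = {-00101, -01011, 001-11, 00101-, 1-0110, 1-1100, 11-100, 110-11, 1101-0, 11011-, 111-01, 111010, 11110-}
Coverage chart:
  m5: -00101 ←essential
  m11: -01011,001-11,00101-
  m15: 001-11 ←essential
  m37: -00101 ←essential
  m38: 1-0110 ←essential
  m51: 110-11 ←essential
  m54: 1-0110,1101-0,11011-
  m55: 110-11,11011-
  m57: 111-01 ←essential
  m58: 111010 ←essential
  m60: 1-1100,11-100,11110-
  m61: 111-01,11110-
Essential: -00101, 001-11, 1-0110, 110-11, 111-01, 111010
Petrick residual → 1-1100
Min cover (7 terms): b'c'de'f + a'b'cef + ac'def' + acde'f' + abc'ef + abce'f + abcd'ef'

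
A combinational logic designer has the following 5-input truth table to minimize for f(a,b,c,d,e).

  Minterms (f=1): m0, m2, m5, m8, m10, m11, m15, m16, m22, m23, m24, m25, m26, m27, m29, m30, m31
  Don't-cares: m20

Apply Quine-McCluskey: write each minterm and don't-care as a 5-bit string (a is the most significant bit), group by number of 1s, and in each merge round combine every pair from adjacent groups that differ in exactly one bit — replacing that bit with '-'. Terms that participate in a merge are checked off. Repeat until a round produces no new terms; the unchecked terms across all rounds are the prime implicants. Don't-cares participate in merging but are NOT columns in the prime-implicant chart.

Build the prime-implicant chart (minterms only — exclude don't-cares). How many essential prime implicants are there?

Round 0: 00000✓ 00010✓ 00101 01000✓ 01010✓ 01011✓ 01111✓ 10000✓ 10100✓ 10110✓ 10111✓ 11000✓ 11001✓ 11010✓ 11011✓ 11101✓ 11110✓ 11111✓
Round 1: -0000✓ -1000✓ -1010✓ -1011✓ -1111✓ 0-000✓ 0-010✓ 000-0✓ 01-11✓ 010-0✓ 0101-✓ 1-000✓ 1-110✓ 1-111✓ 10-00 101-0 1011-✓ 11-01✓ 11-10✓ 11-11✓ 110-0✓ 110-1✓ 1100-✓ 1101-✓ 111-1✓ 1111-✓
Round 2: --000 -1-11 -10-0 -101- 0-0-0 1-11- 11--1 11-1- 110--
PIs = {--000, -1-11, -10-0, -101-, 0-0-0, 00101, 1-11-, 10-00, 101-0, 11--1, 11-1-, 110--}
Coverage chart:
  m0: --000,0-0-0
  m2: 0-0-0 ←essential
  m5: 00101 ←essential
  m8: --000,-10-0,0-0-0
  m10: -10-0,-101-,0-0-0
  m11: -1-11,-101-
  m15: -1-11 ←essential
  m16: --000,10-00
  m22: 1-11-,101-0
  m23: 1-11- ←essential
  m24: --000,-10-0,110--
  m25: 11--1,110--
  m26: -10-0,-101-,11-1-,110--
  m27: -1-11,-101-,11--1,11-1-,110--
  m29: 11--1 ←essential
  m30: 1-11-,11-1-
  m31: -1-11,1-11-,11--1,11-1-
Essential: -1-11, 0-0-0, 00101, 1-11-, 11--1

5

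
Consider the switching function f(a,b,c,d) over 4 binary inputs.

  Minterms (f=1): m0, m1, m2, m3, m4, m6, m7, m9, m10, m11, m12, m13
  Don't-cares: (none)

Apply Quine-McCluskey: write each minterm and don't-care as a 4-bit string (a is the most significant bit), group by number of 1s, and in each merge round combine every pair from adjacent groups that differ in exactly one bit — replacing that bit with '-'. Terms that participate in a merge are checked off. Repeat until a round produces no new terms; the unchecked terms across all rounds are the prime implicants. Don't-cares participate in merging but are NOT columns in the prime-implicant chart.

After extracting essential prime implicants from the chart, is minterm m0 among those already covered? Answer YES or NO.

[col 0] 0000*, 0001*, 0010*, 0011*, 0100*, 0110*, 0111*, 1001*, 1010*, 1011*, 1100*, 1101*
[col 1] -001*, -010*, -011*, -100, 0-00*, 0-10*, 0-11*, 00-0*, 00-1*, 000-*, 001-*, 01-0*, 011-*, 1-01, 10-1*, 101-*, 110-
[col 2] -0-1, -01-, 0--0, 0-1-, 00--
Prime implicants: -0-1, -01-, -100, 0--0, 0-1-, 00--, 1-01, 110-
PI chart (minterm → PIs covering it):
  0 | 0--0,00--
  1 | -0-1,00--
  2 | -01-,0--0,0-1-,00--
  3 | -0-1,-01-,0-1-,00--
  4 | -100,0--0
  6 | 0--0,0-1-
  7 | 0-1-  (sole → essential)
  9 | -0-1,1-01
  10 | -01-  (sole → essential)
  11 | -0-1,-01-
  12 | -100,110-
  13 | 1-01,110-
Essential prime implicants: -01-, 0-1-

NO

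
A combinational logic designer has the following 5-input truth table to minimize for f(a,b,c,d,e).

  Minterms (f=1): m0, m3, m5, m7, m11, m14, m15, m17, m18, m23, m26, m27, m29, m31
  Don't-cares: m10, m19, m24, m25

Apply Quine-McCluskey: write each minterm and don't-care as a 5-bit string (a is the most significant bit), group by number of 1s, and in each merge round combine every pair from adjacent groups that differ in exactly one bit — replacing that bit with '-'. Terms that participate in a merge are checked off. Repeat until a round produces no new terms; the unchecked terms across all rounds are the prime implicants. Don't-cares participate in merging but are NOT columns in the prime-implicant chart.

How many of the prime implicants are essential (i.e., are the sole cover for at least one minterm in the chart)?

7

[col 0] 00000, 00011*, 00101*, 00111*, 01010*, 01011*, 01110*, 01111*, 10001*, 10010*, 10011*, 10111*, 11000*, 11001*, 11010*, 11011*, 11101*, 11111*
[col 1] -0011*, -0111*, -1010*, -1011*, -1111*, 0-011*, 0-111*, 00-11*, 001-1, 01-10*, 01-11*, 0101-*, 0111-*, 1-001*, 1-010*, 1-011*, 1-111*, 10-11*, 100-1*, 1001-*, 11-01*, 11-11*, 110-0*, 110-1*, 1100-*, 1101-*, 111-1*
[col 2] --011*, --111*, -0-11*, -1-11*, -101-, 0--11*, 01-1-, 1--11*, 1-0-1, 1-01-, 11--1, 110--
[col 3] ---11
Prime implicants: ---11, -101-, 00000, 001-1, 01-1-, 1-0-1, 1-01-, 11--1, 110--
PI chart (minterm → PIs covering it):
  0 | 00000  (sole → essential)
  3 | ---11  (sole → essential)
  5 | 001-1  (sole → essential)
  7 | ---11,001-1
  11 | ---11,-101-,01-1-
  14 | 01-1-  (sole → essential)
  15 | ---11,01-1-
  17 | 1-0-1  (sole → essential)
  18 | 1-01-  (sole → essential)
  23 | ---11  (sole → essential)
  26 | -101-,1-01-,110--
  27 | ---11,-101-,1-0-1,1-01-,11--1,110--
  29 | 11--1  (sole → essential)
  31 | ---11,11--1
Essential prime implicants: ---11, 00000, 001-1, 01-1-, 1-0-1, 1-01-, 11--1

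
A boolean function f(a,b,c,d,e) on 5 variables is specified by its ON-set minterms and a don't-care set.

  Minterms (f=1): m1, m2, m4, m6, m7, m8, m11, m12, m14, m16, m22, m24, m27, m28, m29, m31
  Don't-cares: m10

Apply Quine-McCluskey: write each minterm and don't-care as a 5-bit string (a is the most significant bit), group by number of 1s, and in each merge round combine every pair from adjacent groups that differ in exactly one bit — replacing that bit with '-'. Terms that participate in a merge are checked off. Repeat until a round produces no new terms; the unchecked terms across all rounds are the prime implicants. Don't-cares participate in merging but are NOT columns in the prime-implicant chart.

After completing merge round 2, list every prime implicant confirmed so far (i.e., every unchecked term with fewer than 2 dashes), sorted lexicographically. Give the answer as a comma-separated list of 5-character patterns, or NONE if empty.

size-2^0 implicants → 00001  00010(✓)  00100(✓)  00110(✓)  00111(✓)  01000(✓)  01010(✓)  01011(✓)  01100(✓)  01110(✓)  10000(✓)  10110(✓)  11000(✓)  11011(✓)  11100(✓)  11101(✓)  11111(✓)
size-2^1 implicants → -0110  -1000(✓)  -1011  -1100(✓)  0-010(✓)  0-100(✓)  0-110(✓)  00-10(✓)  001-0(✓)  0011-  01-00(✓)  01-10(✓)  010-0(✓)  0101-  011-0(✓)  1-000  11-00(✓)  11-11  111-1  1110-
size-2^2 implicants → -1-00  0--10  0-1-0  01--0
Unchecked terms (primes): -0110, -1-00, -1011, 0--10, 0-1-0, 00001, 0011-, 01--0, 0101-, 1-000, 11-11, 111-1, 1110-

-0110, -1011, 00001, 0011-, 0101-, 1-000, 11-11, 111-1, 1110-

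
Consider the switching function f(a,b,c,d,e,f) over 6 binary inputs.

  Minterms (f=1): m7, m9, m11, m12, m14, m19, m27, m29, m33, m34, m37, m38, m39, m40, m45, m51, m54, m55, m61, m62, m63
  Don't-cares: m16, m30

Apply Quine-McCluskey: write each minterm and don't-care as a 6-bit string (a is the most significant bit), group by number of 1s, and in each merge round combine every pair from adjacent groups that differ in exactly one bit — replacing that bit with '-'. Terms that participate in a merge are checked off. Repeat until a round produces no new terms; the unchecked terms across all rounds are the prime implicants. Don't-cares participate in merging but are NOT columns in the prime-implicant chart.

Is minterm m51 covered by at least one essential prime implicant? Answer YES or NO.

size-2^0 implicants → 000111(✓)  001001(✓)  001011(✓)  001100(✓)  001110(✓)  010000  010011(✓)  011011(✓)  011101(✓)  011110(✓)  100001(✓)  100010(✓)  100101(✓)  100110(✓)  100111(✓)  101000  101101(✓)  110011(✓)  110110(✓)  110111(✓)  111101(✓)  111110(✓)  111111(✓)
size-2^1 implicants → -00111  -10011  -11101  -11110  0-1011  0-1110  0010-1  0011-0  01-011  1-0110(✓)  1-0111(✓)  1-1101  10-101  100-01  100-10  1001-1  10011-(✓)  11-110(✓)  11-111(✓)  110-11  11011-(✓)  1111-1  11111-(✓)
size-2^2 implicants → 1-011-  11-11-
Unchecked terms (primes): -00111, -10011, -11101, -11110, 0-1011, 0-1110, 0010-1, 0011-0, 01-011, 010000, 1-011-, 1-1101, 10-101, 100-01, 100-10, 1001-1, 101000, 11-11-, 110-11, 1111-1
Minterm coverage:
  m7 ⊆ -00111 [E]
  m9 ⊆ 0010-1 [E]
  m11 ⊆ 0-1011,0010-1
  m12 ⊆ 0011-0 [E]
  m14 ⊆ 0-1110,0011-0
  m19 ⊆ -10011,01-011
  m27 ⊆ 0-1011,01-011
  m29 ⊆ -11101 [E]
  m33 ⊆ 100-01 [E]
  m34 ⊆ 100-10 [E]
  m37 ⊆ 10-101,100-01,1001-1
  m38 ⊆ 1-011-,100-10
  m39 ⊆ -00111,1-011-,1001-1
  m40 ⊆ 101000 [E]
  m45 ⊆ 1-1101,10-101
  m51 ⊆ -10011,110-11
  m54 ⊆ 1-011-,11-11-
  m55 ⊆ 1-011-,11-11-,110-11
  m61 ⊆ -11101,1-1101,1111-1
  m62 ⊆ -11110,11-11-
  m63 ⊆ 11-11-,1111-1
E = {-00111, -11101, 0010-1, 0011-0, 100-01, 100-10, 101000}

NO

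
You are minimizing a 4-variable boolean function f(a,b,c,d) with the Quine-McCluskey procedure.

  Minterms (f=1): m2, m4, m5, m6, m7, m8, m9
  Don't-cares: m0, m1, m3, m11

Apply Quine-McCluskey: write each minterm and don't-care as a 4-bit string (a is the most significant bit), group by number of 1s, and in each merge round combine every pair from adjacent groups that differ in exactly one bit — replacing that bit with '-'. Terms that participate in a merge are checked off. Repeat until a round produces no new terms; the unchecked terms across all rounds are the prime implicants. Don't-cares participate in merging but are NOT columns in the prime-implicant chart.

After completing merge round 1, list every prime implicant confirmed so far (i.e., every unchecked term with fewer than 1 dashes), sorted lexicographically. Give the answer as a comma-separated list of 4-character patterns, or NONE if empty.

[col 0] 0000*, 0001*, 0010*, 0011*, 0100*, 0101*, 0110*, 0111*, 1000*, 1001*, 1011*
[col 1] -000*, -001*, -011*, 0-00*, 0-01*, 0-10*, 0-11*, 00-0*, 00-1*, 000-*, 001-*, 01-0*, 01-1*, 010-*, 011-*, 10-1*, 100-*
[col 2] -0-1, -00-, 0--0*, 0--1*, 0-0-*, 0-1-*, 00--*, 01--*
[col 3] 0---
Prime implicants: -0-1, -00-, 0---

NONE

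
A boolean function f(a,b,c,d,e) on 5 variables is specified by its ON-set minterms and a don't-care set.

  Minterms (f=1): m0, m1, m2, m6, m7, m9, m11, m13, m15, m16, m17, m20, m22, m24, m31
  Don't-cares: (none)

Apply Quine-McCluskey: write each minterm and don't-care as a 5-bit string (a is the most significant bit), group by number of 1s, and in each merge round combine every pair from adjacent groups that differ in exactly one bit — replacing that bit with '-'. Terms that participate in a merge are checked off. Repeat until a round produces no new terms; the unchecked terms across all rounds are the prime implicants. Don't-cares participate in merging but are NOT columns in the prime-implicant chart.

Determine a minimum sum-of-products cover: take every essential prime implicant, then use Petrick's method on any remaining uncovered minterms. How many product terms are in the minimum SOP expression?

7

[col 0] 00000*, 00001*, 00010*, 00110*, 00111*, 01001*, 01011*, 01101*, 01111*, 10000*, 10001*, 10100*, 10110*, 11000*, 11111*
[col 1] -0000*, -0001*, -0110, -1111, 0-001, 0-111, 00-10, 000-0, 0000-*, 0011-, 01-01*, 01-11*, 010-1*, 011-1*, 1-000, 10-00, 1000-*, 101-0
[col 2] -000-, 01--1
Prime implicants: -000-, -0110, -1111, 0-001, 0-111, 00-10, 000-0, 0011-, 01--1, 1-000, 10-00, 101-0
PI chart (minterm → PIs covering it):
  0 | -000-,000-0
  1 | -000-,0-001
  2 | 00-10,000-0
  6 | -0110,00-10,0011-
  7 | 0-111,0011-
  9 | 0-001,01--1
  11 | 01--1  (sole → essential)
  13 | 01--1  (sole → essential)
  15 | -1111,0-111,01--1
  16 | -000-,1-000,10-00
  17 | -000-  (sole → essential)
  20 | 10-00,101-0
  22 | -0110,101-0
  24 | 1-000  (sole → essential)
  31 | -1111  (sole → essential)
Essential prime implicants: -000-, -1111, 01--1, 1-000
Petrick residual → 0-111, 00-10, 101-0
Minimum SOP uses 7 PIs: b'c'd' + bcde + a'cde + a'b'de' + a'be + ac'd'e' + ab'ce'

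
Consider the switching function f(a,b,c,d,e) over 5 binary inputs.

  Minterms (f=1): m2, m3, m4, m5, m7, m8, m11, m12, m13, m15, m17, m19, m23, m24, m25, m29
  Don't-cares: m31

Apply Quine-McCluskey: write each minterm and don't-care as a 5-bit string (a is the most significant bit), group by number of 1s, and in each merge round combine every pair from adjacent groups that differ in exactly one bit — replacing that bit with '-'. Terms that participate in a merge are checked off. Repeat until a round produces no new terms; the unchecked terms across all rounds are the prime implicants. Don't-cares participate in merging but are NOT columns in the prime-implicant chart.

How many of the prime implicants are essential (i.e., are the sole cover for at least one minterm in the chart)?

3

Round 0: 00010✓ 00011✓ 00100✓ 00101✓ 00111✓ 01000✓ 01011✓ 01100✓ 01101✓ 01111✓ 10001✓ 10011✓ 10111✓ 11000✓ 11001✓ 11101✓ 11111✓
Round 1: -0011✓ -0111✓ -1000 -1101✓ -1111✓ 0-011✓ 0-100✓ 0-101✓ 0-111✓ 00-11✓ 0001- 001-1✓ 0010-✓ 01-00 01-11✓ 011-1✓ 0110-✓ 1-001 1-111✓ 10-11✓ 100-1 11-01 1100- 111-1✓
Round 2: --111 -0-11 -11-1 0--11 0-1-1 0-10-
PIs = {--111, -0-11, -1000, -11-1, 0--11, 0-1-1, 0-10-, 0001-, 01-00, 1-001, 100-1, 11-01, 1100-}
Coverage chart:
  m2: 0001- ←essential
  m3: -0-11,0--11,0001-
  m4: 0-10- ←essential
  m5: 0-1-1,0-10-
  m7: --111,-0-11,0--11,0-1-1
  m8: -1000,01-00
  m11: 0--11 ←essential
  m12: 0-10-,01-00
  m13: -11-1,0-1-1,0-10-
  m15: --111,-11-1,0--11,0-1-1
  m17: 1-001,100-1
  m19: -0-11,100-1
  m23: --111,-0-11
  m24: -1000,1100-
  m25: 1-001,11-01,1100-
  m29: -11-1,11-01
Essential: 0--11, 0-10-, 0001-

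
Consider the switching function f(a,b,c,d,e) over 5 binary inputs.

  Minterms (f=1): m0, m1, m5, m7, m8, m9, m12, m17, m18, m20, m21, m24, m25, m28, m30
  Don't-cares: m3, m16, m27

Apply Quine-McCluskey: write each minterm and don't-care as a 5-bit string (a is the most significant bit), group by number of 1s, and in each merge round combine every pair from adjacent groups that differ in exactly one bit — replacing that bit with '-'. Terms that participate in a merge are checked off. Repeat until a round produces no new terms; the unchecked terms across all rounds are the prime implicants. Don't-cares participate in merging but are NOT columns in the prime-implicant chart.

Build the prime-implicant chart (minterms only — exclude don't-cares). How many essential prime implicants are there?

5

Round 0: 00000✓ 00001✓ 00011✓ 00101✓ 00111✓ 01000✓ 01001✓ 01100✓ 10000✓ 10001✓ 10010✓ 10100✓ 10101✓ 11000✓ 11001✓ 11011✓ 11100✓ 11110✓
Round 1: -0000✓ -0001✓ -0101✓ -1000✓ -1001✓ -1100✓ 0-000✓ 0-001✓ 00-01✓ 00-11✓ 000-1✓ 0000-✓ 001-1✓ 01-00✓ 0100-✓ 1-000✓ 1-001✓ 1-100✓ 10-00✓ 10-01✓ 100-0 1000-✓ 1010-✓ 11-00✓ 110-1 1100-✓ 111-0
Round 2: --000✓ --001✓ -0-01 -000-✓ -1-00 -100-✓ 0-00-✓ 00--1 1--00 1-00-✓ 10-0-
Round 3: --00-
PIs = {--00-, -0-01, -1-00, 00--1, 1--00, 10-0-, 100-0, 110-1, 111-0}
Coverage chart:
  m0: --00- ←essential
  m1: --00-,-0-01,00--1
  m5: -0-01,00--1
  m7: 00--1 ←essential
  m8: --00-,-1-00
  m9: --00- ←essential
  m12: -1-00 ←essential
  m17: --00-,-0-01,10-0-
  m18: 100-0 ←essential
  m20: 1--00,10-0-
  m21: -0-01,10-0-
  m24: --00-,-1-00,1--00
  m25: --00-,110-1
  m28: -1-00,1--00,111-0
  m30: 111-0 ←essential
Essential: --00-, -1-00, 00--1, 100-0, 111-0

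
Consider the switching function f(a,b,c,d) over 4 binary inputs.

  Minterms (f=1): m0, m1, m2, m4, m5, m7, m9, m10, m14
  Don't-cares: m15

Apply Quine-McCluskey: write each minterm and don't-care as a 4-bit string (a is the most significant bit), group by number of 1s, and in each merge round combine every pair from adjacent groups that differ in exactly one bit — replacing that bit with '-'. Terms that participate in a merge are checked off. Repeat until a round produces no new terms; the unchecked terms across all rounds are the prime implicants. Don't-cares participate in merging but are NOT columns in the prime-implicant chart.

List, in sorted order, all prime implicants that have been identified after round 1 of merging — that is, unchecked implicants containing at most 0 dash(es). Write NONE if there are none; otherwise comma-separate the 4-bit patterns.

Round 0: 0000✓ 0001✓ 0010✓ 0100✓ 0101✓ 0111✓ 1001✓ 1010✓ 1110✓ 1111✓
Round 1: -001 -010 -111 0-00✓ 0-01✓ 00-0 000-✓ 01-1 010-✓ 1-10 111-
Round 2: 0-0-
PIs = {-001, -010, -111, 0-0-, 00-0, 01-1, 1-10, 111-}

NONE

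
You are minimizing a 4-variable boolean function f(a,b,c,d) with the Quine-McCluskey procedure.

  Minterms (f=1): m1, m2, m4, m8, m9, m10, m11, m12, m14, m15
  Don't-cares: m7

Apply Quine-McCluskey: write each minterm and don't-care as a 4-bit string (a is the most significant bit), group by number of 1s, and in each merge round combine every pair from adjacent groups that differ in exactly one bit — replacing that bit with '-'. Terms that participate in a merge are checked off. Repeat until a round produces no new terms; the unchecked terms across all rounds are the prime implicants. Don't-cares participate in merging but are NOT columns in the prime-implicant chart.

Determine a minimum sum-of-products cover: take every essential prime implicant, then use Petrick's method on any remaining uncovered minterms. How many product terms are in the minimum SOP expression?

5

Round 0: 0001✓ 0010✓ 0100✓ 0111✓ 1000✓ 1001✓ 1010✓ 1011✓ 1100✓ 1110✓ 1111✓
Round 1: -001 -010 -100 -111 1-00✓ 1-10✓ 1-11✓ 10-0✓ 10-1✓ 100-✓ 101-✓ 11-0✓ 111-✓
Round 2: 1--0 1-1- 10--
PIs = {-001, -010, -100, -111, 1--0, 1-1-, 10--}
Coverage chart:
  m1: -001 ←essential
  m2: -010 ←essential
  m4: -100 ←essential
  m8: 1--0,10--
  m9: -001,10--
  m10: -010,1--0,1-1-,10--
  m11: 1-1-,10--
  m12: -100,1--0
  m14: 1--0,1-1-
  m15: -111,1-1-
Essential: -001, -010, -100
Petrick residual → 1--0, 1-1-
Min cover (5 terms): b'c'd + b'cd' + bc'd' + ad' + ac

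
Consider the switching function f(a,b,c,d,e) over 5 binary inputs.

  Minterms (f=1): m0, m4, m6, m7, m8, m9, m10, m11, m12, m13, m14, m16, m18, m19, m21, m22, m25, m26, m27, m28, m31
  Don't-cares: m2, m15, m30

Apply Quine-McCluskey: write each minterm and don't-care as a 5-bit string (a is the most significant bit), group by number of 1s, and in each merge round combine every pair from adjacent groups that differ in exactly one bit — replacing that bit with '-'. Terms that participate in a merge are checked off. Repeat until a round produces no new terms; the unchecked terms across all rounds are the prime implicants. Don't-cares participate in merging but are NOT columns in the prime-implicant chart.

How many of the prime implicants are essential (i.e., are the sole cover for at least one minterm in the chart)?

[col 0] 00000*, 00010*, 00100*, 00110*, 00111*, 01000*, 01001*, 01010*, 01011*, 01100*, 01101*, 01110*, 01111*, 10000*, 10010*, 10011*, 10101, 10110*, 11001*, 11010*, 11011*, 11100*, 11110*, 11111*
[col 1] -0000*, -0010*, -0110*, -1001*, -1010*, -1011*, -1100*, -1110*, -1111*, 0-000*, 0-010*, 0-100*, 0-110*, 0-111*, 00-00*, 00-10*, 000-0*, 001-0*, 0011-*, 01-00*, 01-01*, 01-10*, 01-11*, 010-0*, 010-1*, 0100-*, 0101-*, 011-0*, 011-1*, 0110-*, 0111-*, 1-010*, 1-011*, 1-110*, 10-10*, 100-0*, 1001-*, 11-10*, 11-11*, 110-1*, 1101-*, 111-0*, 1111-*
[col 2] --010*, --110*, -0-10*, -00-0, -1-10*, -1-11*, -10-1, -101-*, -11-0, -111-*, 0--00*, 0--10*, 0-0-0*, 0-1-0*, 0-11-, 00--0*, 01--0*, 01--1*, 01-0-*, 01-1-*, 010--*, 011--*, 1--10*, 1-01-, 11-1-*
[col 3] ---10, -1-1-, 0---0, 01---
Prime implicants: ---10, -00-0, -1-1-, -10-1, -11-0, 0---0, 0-11-, 01---, 1-01-, 10101
PI chart (minterm → PIs covering it):
  0 | -00-0,0---0
  4 | 0---0  (sole → essential)
  6 | ---10,0---0,0-11-
  7 | 0-11-  (sole → essential)
  8 | 0---0,01---
  9 | -10-1,01---
  10 | ---10,-1-1-,0---0,01---
  11 | -1-1-,-10-1,01---
  12 | -11-0,0---0,01---
  13 | 01---  (sole → essential)
  14 | ---10,-1-1-,-11-0,0---0,0-11-,01---
  16 | -00-0  (sole → essential)
  18 | ---10,-00-0,1-01-
  19 | 1-01-  (sole → essential)
  21 | 10101  (sole → essential)
  22 | ---10  (sole → essential)
  25 | -10-1  (sole → essential)
  26 | ---10,-1-1-,1-01-
  27 | -1-1-,-10-1,1-01-
  28 | -11-0  (sole → essential)
  31 | -1-1-  (sole → essential)
Essential prime implicants: ---10, -00-0, -1-1-, -10-1, -11-0, 0---0, 0-11-, 01---, 1-01-, 10101

10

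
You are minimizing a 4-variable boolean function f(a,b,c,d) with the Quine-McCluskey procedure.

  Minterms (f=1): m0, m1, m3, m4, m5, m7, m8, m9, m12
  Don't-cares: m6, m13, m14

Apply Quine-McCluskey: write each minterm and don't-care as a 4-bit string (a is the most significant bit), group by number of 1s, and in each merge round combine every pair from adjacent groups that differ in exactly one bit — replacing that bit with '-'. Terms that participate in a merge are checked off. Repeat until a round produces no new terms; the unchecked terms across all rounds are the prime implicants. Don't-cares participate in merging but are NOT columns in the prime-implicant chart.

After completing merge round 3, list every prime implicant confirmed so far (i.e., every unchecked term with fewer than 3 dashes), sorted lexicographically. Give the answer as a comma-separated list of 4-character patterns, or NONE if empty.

-1-0, 0--1, 01--

Round 0: 0000✓ 0001✓ 0011✓ 0100✓ 0101✓ 0110✓ 0111✓ 1000✓ 1001✓ 1100✓ 1101✓ 1110✓
Round 1: -000✓ -001✓ -100✓ -101✓ -110✓ 0-00✓ 0-01✓ 0-11✓ 00-1✓ 000-✓ 01-0✓ 01-1✓ 010-✓ 011-✓ 1-00✓ 1-01✓ 100-✓ 11-0✓ 110-✓
Round 2: --00✓ --01✓ -00-✓ -1-0 -10-✓ 0--1 0-0-✓ 01-- 1-0-✓
Round 3: --0-
PIs = {--0-, -1-0, 0--1, 01--}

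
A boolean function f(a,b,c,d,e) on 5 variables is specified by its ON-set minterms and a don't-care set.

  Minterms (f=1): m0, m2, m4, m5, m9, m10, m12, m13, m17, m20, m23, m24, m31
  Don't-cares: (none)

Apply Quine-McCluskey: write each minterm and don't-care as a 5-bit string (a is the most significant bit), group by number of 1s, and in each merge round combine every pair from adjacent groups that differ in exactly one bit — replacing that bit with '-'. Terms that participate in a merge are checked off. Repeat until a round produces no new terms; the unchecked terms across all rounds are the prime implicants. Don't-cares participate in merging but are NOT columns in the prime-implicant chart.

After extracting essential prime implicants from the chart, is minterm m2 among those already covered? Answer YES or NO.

YES

size-2^0 implicants → 00000(✓)  00010(✓)  00100(✓)  00101(✓)  01001(✓)  01010(✓)  01100(✓)  01101(✓)  10001  10100(✓)  10111(✓)  11000  11111(✓)
size-2^1 implicants → -0100  0-010  0-100(✓)  0-101(✓)  00-00  000-0  0010-(✓)  01-01  0110-(✓)  1-111
size-2^2 implicants → 0-10-
Unchecked terms (primes): -0100, 0-010, 0-10-, 00-00, 000-0, 01-01, 1-111, 10001, 11000
Minterm coverage:
  m0 ⊆ 00-00,000-0
  m2 ⊆ 0-010,000-0
  m4 ⊆ -0100,0-10-,00-00
  m5 ⊆ 0-10- [E]
  m9 ⊆ 01-01 [E]
  m10 ⊆ 0-010 [E]
  m12 ⊆ 0-10- [E]
  m13 ⊆ 0-10-,01-01
  m17 ⊆ 10001 [E]
  m20 ⊆ -0100 [E]
  m23 ⊆ 1-111 [E]
  m24 ⊆ 11000 [E]
  m31 ⊆ 1-111 [E]
E = {-0100, 0-010, 0-10-, 01-01, 1-111, 10001, 11000}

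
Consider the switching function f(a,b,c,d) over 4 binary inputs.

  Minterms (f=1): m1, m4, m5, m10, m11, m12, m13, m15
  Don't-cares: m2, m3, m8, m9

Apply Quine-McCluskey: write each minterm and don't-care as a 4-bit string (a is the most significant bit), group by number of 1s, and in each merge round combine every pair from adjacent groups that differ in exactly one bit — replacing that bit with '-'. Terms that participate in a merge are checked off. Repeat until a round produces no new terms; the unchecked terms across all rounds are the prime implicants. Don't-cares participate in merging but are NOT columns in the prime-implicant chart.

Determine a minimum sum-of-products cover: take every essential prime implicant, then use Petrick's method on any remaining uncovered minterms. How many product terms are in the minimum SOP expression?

4

Round 0: 0001✓ 0010✓ 0011✓ 0100✓ 0101✓ 1000✓ 1001✓ 1010✓ 1011✓ 1100✓ 1101✓ 1111✓
Round 1: -001✓ -010✓ -011✓ -100✓ -101✓ 0-01✓ 00-1✓ 001-✓ 010-✓ 1-00✓ 1-01✓ 1-11✓ 10-0✓ 10-1✓ 100-✓ 101-✓ 11-1✓ 110-✓
Round 2: --01 -0-1 -01- -10- 1--1 1-0- 10--
PIs = {--01, -0-1, -01-, -10-, 1--1, 1-0-, 10--}
Coverage chart:
  m1: --01,-0-1
  m4: -10- ←essential
  m5: --01,-10-
  m10: -01-,10--
  m11: -0-1,-01-,1--1,10--
  m12: -10-,1-0-
  m13: --01,-10-,1--1,1-0-
  m15: 1--1 ←essential
Essential: -10-, 1--1
Petrick residual → --01, -01-
Min cover (4 terms): c'd + b'c + bc' + ad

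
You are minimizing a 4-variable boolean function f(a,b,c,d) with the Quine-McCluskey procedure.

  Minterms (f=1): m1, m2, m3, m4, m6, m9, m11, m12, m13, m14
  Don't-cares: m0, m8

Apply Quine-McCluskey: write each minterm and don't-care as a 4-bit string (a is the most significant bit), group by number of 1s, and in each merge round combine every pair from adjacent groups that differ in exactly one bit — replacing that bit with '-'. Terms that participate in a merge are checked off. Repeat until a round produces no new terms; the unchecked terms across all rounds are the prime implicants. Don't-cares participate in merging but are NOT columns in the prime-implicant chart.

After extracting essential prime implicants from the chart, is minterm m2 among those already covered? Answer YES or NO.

[col 0] 0000*, 0001*, 0010*, 0011*, 0100*, 0110*, 1000*, 1001*, 1011*, 1100*, 1101*, 1110*
[col 1] -000*, -001*, -011*, -100*, -110*, 0-00*, 0-10*, 00-0*, 00-1*, 000-*, 001-*, 01-0*, 1-00*, 1-01*, 10-1*, 100-*, 11-0*, 110-*
[col 2] --00, -0-1, -00-, -1-0, 0--0, 00--, 1-0-
Prime implicants: --00, -0-1, -00-, -1-0, 0--0, 00--, 1-0-
PI chart (minterm → PIs covering it):
  1 | -0-1,-00-,00--
  2 | 0--0,00--
  3 | -0-1,00--
  4 | --00,-1-0,0--0
  6 | -1-0,0--0
  9 | -0-1,-00-,1-0-
  11 | -0-1  (sole → essential)
  12 | --00,-1-0,1-0-
  13 | 1-0-  (sole → essential)
  14 | -1-0  (sole → essential)
Essential prime implicants: -0-1, -1-0, 1-0-

NO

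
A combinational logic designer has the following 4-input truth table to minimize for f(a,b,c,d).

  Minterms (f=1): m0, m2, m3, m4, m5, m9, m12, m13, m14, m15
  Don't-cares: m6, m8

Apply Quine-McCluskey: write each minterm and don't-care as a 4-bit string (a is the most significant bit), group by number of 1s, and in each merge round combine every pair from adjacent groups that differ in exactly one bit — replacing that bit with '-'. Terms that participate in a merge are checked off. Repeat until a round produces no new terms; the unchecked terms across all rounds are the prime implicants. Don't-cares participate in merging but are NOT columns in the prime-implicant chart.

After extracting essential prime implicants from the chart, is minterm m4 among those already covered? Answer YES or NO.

YES

[col 0] 0000*, 0010*, 0011*, 0100*, 0101*, 0110*, 1000*, 1001*, 1100*, 1101*, 1110*, 1111*
[col 1] -000*, -100*, -101*, -110*, 0-00*, 0-10*, 00-0*, 001-, 01-0*, 010-*, 1-00*, 1-01*, 100-*, 11-0*, 11-1*, 110-*, 111-*
[col 2] --00, -1-0, -10-, 0--0, 1-0-, 11--
Prime implicants: --00, -1-0, -10-, 0--0, 001-, 1-0-, 11--
PI chart (minterm → PIs covering it):
  0 | --00,0--0
  2 | 0--0,001-
  3 | 001-  (sole → essential)
  4 | --00,-1-0,-10-,0--0
  5 | -10-  (sole → essential)
  9 | 1-0-  (sole → essential)
  12 | --00,-1-0,-10-,1-0-,11--
  13 | -10-,1-0-,11--
  14 | -1-0,11--
  15 | 11--  (sole → essential)
Essential prime implicants: -10-, 001-, 1-0-, 11--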